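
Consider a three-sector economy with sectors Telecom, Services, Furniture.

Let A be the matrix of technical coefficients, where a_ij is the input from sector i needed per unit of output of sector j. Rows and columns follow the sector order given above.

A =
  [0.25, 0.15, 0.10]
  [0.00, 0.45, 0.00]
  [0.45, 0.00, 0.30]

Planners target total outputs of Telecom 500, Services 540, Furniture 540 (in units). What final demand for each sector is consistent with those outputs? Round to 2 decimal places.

d_1 = 240.00, d_2 = 297.00, d_3 = 153.00

I − A =
  [   0.75    -0.15    -0.10]
  [   0.00     0.55     0.00]
  [  -0.45     0.00     0.70]
d = (I − A) x:
  d_1 = (+0.75)·500 + (-0.15)·540 + (-0.10)·540 = 240.00
  d_2 = (+0.00)·500 + (+0.55)·540 + (+0.00)·540 = 297.00
  d_3 = (-0.45)·500 + (+0.00)·540 + (+0.70)·540 = 153.00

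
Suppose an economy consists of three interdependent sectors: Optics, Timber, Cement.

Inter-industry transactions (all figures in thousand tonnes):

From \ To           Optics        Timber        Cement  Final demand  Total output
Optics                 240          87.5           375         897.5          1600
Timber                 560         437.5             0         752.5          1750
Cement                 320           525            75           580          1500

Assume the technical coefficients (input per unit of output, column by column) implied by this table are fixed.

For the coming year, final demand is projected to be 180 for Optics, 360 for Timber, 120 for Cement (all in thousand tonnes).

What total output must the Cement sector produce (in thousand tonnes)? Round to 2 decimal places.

Technical coefficients a_ij = z_ij / X_j:
  a_11 = 240/1600 = 0.15, a_21 = 560/1600 = 0.35, a_31 = 320/1600 = 0.20
  a_12 = 87.5/1750 = 0.05, a_22 = 437.5/1750 = 0.25, a_32 = 525/1750 = 0.30
  a_13 = 375/1500 = 0.25, a_23 = 0/1500 = 0.00, a_33 = 75/1500 = 0.05
I − A =
  [   0.85    -0.05    -0.25]
  [  -0.35     0.75     0.00]
  [  -0.20    -0.30     0.95]
Cofactors of I−A, C_ij = (−1)^(i+j)·(minor ij) (rows/columns in the sector order above):
  C_11 = (0.75)(0.95) − (0.00)(-0.30) = 0.7125
  C_12 = −[(-0.35)(0.95) − (0.00)(-0.20)] = 0.3325
  C_13 = (-0.35)(-0.30) − (0.75)(-0.20) = 0.2550
  C_21 = −[(-0.05)(0.95) − (-0.25)(-0.30)] = 0.1225
  C_22 = (0.85)(0.95) − (-0.25)(-0.20) = 0.7575
  C_23 = −[(0.85)(-0.30) − (-0.05)(-0.20)] = 0.2650
  C_31 = (-0.05)(0.00) − (-0.25)(0.75) = 0.1875
  C_32 = −[(0.85)(0.00) − (-0.25)(-0.35)] = 0.0875
  C_33 = (0.85)(0.75) − (-0.05)(-0.35) = 0.6200
det(I−A) = Σ_j (I−A)_1j·C_1j = (0.85)(0.7125) + (-0.05)(0.3325) + (-0.25)(0.2550) = 0.52525
adj(I−A) = Cᵀ =
  [ 0.7125   0.1225   0.1875]
  [ 0.3325   0.7575   0.0875]
  [ 0.2550   0.2650   0.6200]
(I − A)⁻¹ = adj(I−A) / det(I−A) ≈
  [   1.3565     0.2332     0.3570]
  [   0.6330     1.4422     0.1666]
  [   0.4855     0.5045     1.1804]
x = (I − A)⁻¹ d = adj(I−A)·d / det(I−A), with det(I−A) = 0.52525:
  x_1 = (0.7125·180 + 0.1225·360 + 0.1875·120) / 0.52525 = 194.85 / 0.52525 ≈ 370.97
  x_2 = (0.3325·180 + 0.7575·360 + 0.0875·120) / 0.52525 = 343.05 / 0.52525 ≈ 653.12
  x_3 = (0.2550·180 + 0.2650·360 + 0.6200·120) / 0.52525 = 215.70 / 0.52525 ≈ 410.66

x_3 = 410.66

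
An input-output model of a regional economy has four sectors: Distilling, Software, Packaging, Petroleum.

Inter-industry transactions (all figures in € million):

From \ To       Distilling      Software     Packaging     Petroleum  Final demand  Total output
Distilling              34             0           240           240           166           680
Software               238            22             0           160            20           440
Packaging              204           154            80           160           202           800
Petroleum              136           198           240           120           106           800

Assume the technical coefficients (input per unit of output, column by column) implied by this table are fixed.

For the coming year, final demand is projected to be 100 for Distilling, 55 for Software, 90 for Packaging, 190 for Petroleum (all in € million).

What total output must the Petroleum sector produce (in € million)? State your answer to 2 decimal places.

x_4 = 812.24

Technical coefficients a_ij = z_ij / X_j:
  a_11 = 34/680 = 0.05, a_21 = 238/680 = 0.35, a_31 = 204/680 = 0.30, a_41 = 136/680 = 0.20
  a_12 = 0/440 = 0.00, a_22 = 22/440 = 0.05, a_32 = 154/440 = 0.35, a_42 = 198/440 = 0.45
  a_13 = 240/800 = 0.30, a_23 = 0/800 = 0.00, a_33 = 80/800 = 0.10, a_43 = 240/800 = 0.30
  a_14 = 240/800 = 0.30, a_24 = 160/800 = 0.20, a_34 = 160/800 = 0.20, a_44 = 120/800 = 0.15
I − A =
  [   0.95     0.00    -0.30    -0.30]
  [  -0.35     0.95     0.00    -0.20]
  [  -0.30    -0.35     0.90    -0.20]
  [  -0.20    -0.45    -0.30     0.85]
Compute the cofactors C_ij = (−1)^(i+j)·(3×3 minor ij) of I−A; the adjugate is their transpose:
adj(I−A) = Cᵀ =
  [ 0.567750   0.269250   0.300750   0.334500]
  [ 0.300750   0.500250   0.189750   0.268500]
  [ 0.402875   0.387625   0.577375   0.369250]
  [ 0.435000   0.465000   0.375000   0.690000]
det(I−A) = Σ_j (I−A)_1j·C_1j = (0.95)(0.567750) + (0.00)(0.300750) + (-0.30)(0.402875) + (-0.30)(0.435000) = 0.2880
(I − A)⁻¹ = adj(I−A) / det(I−A) ≈
  [   1.9714     0.9349     1.0443     1.1615]
  [   1.0443     1.7370     0.6589     0.9323]
  [   1.3989     1.3459     2.0048     1.2821]
  [   1.5104     1.6146     1.3021     2.3958]
x = (I − A)⁻¹ d = adj(I−A)·d / det(I−A), with det(I−A) = 0.2880:
  x_1 = (0.567750·100 + 0.269250·55 + 0.300750·90 + 0.334500·190) / 0.2880 = 162.20625 / 0.2880 ≈ 563.22
  x_2 = (0.300750·100 + 0.500250·55 + 0.189750·90 + 0.268500·190) / 0.2880 = 125.68125 / 0.2880 ≈ 436.39
  x_3 = (0.402875·100 + 0.387625·55 + 0.577375·90 + 0.369250·190) / 0.2880 = 183.728125 / 0.2880 ≈ 637.94
  x_4 = (0.435000·100 + 0.465000·55 + 0.375000·90 + 0.690000·190) / 0.2880 = 233.925 / 0.2880 ≈ 812.24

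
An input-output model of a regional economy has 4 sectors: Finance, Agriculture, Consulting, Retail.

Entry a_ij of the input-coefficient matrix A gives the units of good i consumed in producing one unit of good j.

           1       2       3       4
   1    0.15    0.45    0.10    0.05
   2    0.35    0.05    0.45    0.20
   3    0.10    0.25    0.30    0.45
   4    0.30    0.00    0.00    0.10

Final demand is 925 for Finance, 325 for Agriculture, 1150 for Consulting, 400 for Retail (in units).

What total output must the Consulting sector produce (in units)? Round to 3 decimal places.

x_3 = 5205.314

I − A =
  [   0.85    -0.45    -0.10    -0.05]
  [  -0.35     0.95    -0.45    -0.20]
  [  -0.10    -0.25     0.70    -0.45]
  [  -0.30     0.00     0.00     0.90]
Compute the cofactors C_ij = (−1)^(i+j)·(3×3 minor ij) of I−A; the adjugate is their transpose:
adj(I−A) = Cᵀ =
  [ 0.497250   0.306000   0.267750   0.229500]
  [ 0.363750   0.502500   0.375000   0.319375]
  [ 0.307500   0.288750   0.543750   0.353125]
  [ 0.165750   0.102000   0.089250   0.320875]
det(I−A) = Σ_j (I−A)_1j·C_1j = (0.85)(0.497250) + (-0.45)(0.363750) + (-0.10)(0.307500) + (-0.05)(0.165750) = 0.2199375
(I − A)⁻¹ = adj(I−A) / det(I−A) ≈
  [   2.2609     1.3913     1.2174     1.0435]
  [   1.6539     2.2847     1.7050     1.4521]
  [   1.3981     1.3129     2.4723     1.6056]
  [   0.7536     0.4638     0.4058     1.4589]
x = (I − A)⁻¹ d = adj(I−A)·d / det(I−A), with det(I−A) = 0.2199375:
  x_1 = (0.497250·925 + 0.306000·325 + 0.267750·1150 + 0.229500·400) / 0.2199375 = 959.11875 / 0.2199375 ≈ 4360.870
  x_2 = (0.363750·925 + 0.502500·325 + 0.375000·1150 + 0.319375·400) / 0.2199375 = 1058.78125 / 0.2199375 ≈ 4814.010
  x_3 = (0.307500·925 + 0.288750·325 + 0.543750·1150 + 0.353125·400) / 0.2199375 = 1144.84375 / 0.2199375 ≈ 5205.314
  x_4 = (0.165750·925 + 0.102000·325 + 0.089250·1150 + 0.320875·400) / 0.2199375 = 417.45625 / 0.2199375 ≈ 1898.068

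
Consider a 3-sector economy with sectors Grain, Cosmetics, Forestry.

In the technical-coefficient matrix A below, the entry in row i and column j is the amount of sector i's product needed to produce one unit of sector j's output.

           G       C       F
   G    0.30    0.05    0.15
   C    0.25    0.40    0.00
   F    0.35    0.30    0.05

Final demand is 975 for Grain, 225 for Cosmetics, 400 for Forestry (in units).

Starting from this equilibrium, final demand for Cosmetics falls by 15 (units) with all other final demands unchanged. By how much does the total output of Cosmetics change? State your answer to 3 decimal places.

Δx_C = -26.679

I − A =
  [   0.70    -0.05    -0.15]
  [  -0.25     0.60     0.00]
  [  -0.35    -0.30     0.95]
Cofactors of I−A, C_ij = (−1)^(i+j)·(minor ij) (rows/columns in the sector order above):
  C_11 = (0.60)(0.95) − (0.00)(-0.30) = 0.5700
  C_12 = −[(-0.25)(0.95) − (0.00)(-0.35)] = 0.2375
  C_13 = (-0.25)(-0.30) − (0.60)(-0.35) = 0.2850
  C_21 = −[(-0.05)(0.95) − (-0.15)(-0.30)] = 0.0925
  C_22 = (0.70)(0.95) − (-0.15)(-0.35) = 0.6125
  C_23 = −[(0.70)(-0.30) − (-0.05)(-0.35)] = 0.2275
  C_31 = (-0.05)(0.00) − (-0.15)(0.60) = 0.0900
  C_32 = −[(0.70)(0.00) − (-0.15)(-0.25)] = 0.0375
  C_33 = (0.70)(0.60) − (-0.05)(-0.25) = 0.4075
det(I−A) = Σ_j (I−A)_1j·C_1j = (0.70)(0.5700) + (-0.05)(0.2375) + (-0.15)(0.2850) = 0.344375
adj(I−A) = Cᵀ =
  [ 0.5700   0.0925   0.0900]
  [ 0.2375   0.6125   0.0375]
  [ 0.2850   0.2275   0.4075]
(I − A)⁻¹ = adj(I−A) / det(I−A) ≈
  [   1.6552     0.2686     0.2613]
  [   0.6897     1.7786     0.1089]
  [   0.8276     0.6606     1.1833]
Δx = (I − A)⁻¹ Δd with Δd having -15 in the Cosmetics component and 0 elsewhere.
So Δx_C = L_CC · (-15), where L_CC = adj(I−A)_CC / det(I−A) = 0.6125 / 0.344375.
Δx_C = 0.6125 × (-15) / 0.344375 = -9.1875 / 0.344375 ≈ -26.679.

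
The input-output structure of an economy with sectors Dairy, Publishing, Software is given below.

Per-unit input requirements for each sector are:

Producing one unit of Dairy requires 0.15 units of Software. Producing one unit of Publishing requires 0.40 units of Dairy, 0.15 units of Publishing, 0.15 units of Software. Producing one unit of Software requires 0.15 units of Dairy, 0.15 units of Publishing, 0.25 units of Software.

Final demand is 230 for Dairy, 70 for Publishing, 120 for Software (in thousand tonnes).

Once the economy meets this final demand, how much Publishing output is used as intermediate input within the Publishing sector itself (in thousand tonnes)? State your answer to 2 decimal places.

z_22 = 18.94

I − A =
  [   1.00    -0.40    -0.15]
  [   0.00     0.85    -0.15]
  [  -0.15    -0.15     0.75]
Cofactors of I−A, C_ij = (−1)^(i+j)·(minor ij) (rows/columns in the sector order above):
  C_11 = (0.85)(0.75) − (-0.15)(-0.15) = 0.6150
  C_12 = −[(0.00)(0.75) − (-0.15)(-0.15)] = 0.0225
  C_13 = (0.00)(-0.15) − (0.85)(-0.15) = 0.1275
  C_21 = −[(-0.40)(0.75) − (-0.15)(-0.15)] = 0.3225
  C_22 = (1.00)(0.75) − (-0.15)(-0.15) = 0.7275
  C_23 = −[(1.00)(-0.15) − (-0.40)(-0.15)] = 0.2100
  C_31 = (-0.40)(-0.15) − (-0.15)(0.85) = 0.1875
  C_32 = −[(1.00)(-0.15) − (-0.15)(0.00)] = 0.1500
  C_33 = (1.00)(0.85) − (-0.40)(0.00) = 0.8500
det(I−A) = Σ_j (I−A)_1j·C_1j = (1.00)(0.6150) + (-0.40)(0.0225) + (-0.15)(0.1275) = 0.586875
adj(I−A) = Cᵀ =
  [ 0.6150   0.3225   0.1875]
  [ 0.0225   0.7275   0.1500]
  [ 0.1275   0.2100   0.8500]
(I − A)⁻¹ = adj(I−A) / det(I−A) ≈
  [   1.0479     0.5495     0.3195]
  [   0.0383     1.2396     0.2556]
  [   0.2173     0.3578     1.4483]
First solve x = (I − A)⁻¹ d = adj(I−A)·d / det(I−A); in particular x_2 = (0.0225·230 + 0.7275·70 + 0.1500·120) / 0.586875 = 74.10 / 0.586875 ≈ 126.2620.
Intermediate flow from 2 to 2: z_22 = a_22 · x_2 = 0.15 × 74.10 / 0.586875 = 11.115 / 0.586875 ≈ 18.94.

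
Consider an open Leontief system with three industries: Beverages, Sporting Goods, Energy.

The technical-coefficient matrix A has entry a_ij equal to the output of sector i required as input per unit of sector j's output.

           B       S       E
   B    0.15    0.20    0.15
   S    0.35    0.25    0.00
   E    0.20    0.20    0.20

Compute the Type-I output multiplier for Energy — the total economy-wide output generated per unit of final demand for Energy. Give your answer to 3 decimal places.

I − A =
  [   0.85    -0.20    -0.15]
  [  -0.35     0.75     0.00]
  [  -0.20    -0.20     0.80]
Cofactors of I−A, C_ij = (−1)^(i+j)·(minor ij) (rows/columns in the sector order above):
  C_11 = (0.75)(0.80) − (0.00)(-0.20) = 0.6000
  C_12 = −[(-0.35)(0.80) − (0.00)(-0.20)] = 0.2800
  C_13 = (-0.35)(-0.20) − (0.75)(-0.20) = 0.2200
  C_21 = −[(-0.20)(0.80) − (-0.15)(-0.20)] = 0.1900
  C_22 = (0.85)(0.80) − (-0.15)(-0.20) = 0.6500
  C_23 = −[(0.85)(-0.20) − (-0.20)(-0.20)] = 0.2100
  C_31 = (-0.20)(0.00) − (-0.15)(0.75) = 0.1125
  C_32 = −[(0.85)(0.00) − (-0.15)(-0.35)] = 0.0525
  C_33 = (0.85)(0.75) − (-0.20)(-0.35) = 0.5675
det(I−A) = Σ_j (I−A)_1j·C_1j = (0.85)(0.6000) + (-0.20)(0.2800) + (-0.15)(0.2200) = 0.4210
adj(I−A) = Cᵀ =
  [ 0.6000   0.1900   0.1125]
  [ 0.2800   0.6500   0.0525]
  [ 0.2200   0.2100   0.5675]
(I − A)⁻¹ = adj(I−A) / det(I−A) ≈
  [   1.4252     0.4513     0.2672]
  [   0.6651     1.5439     0.1247]
  [   0.5226     0.4988     1.3480]
The output multiplier for sector j is the column-j sum of the Leontief inverse (I − A)⁻¹ = adj(I−A) / det(I−A).
Column E of adj(I−A): (0.1125, 0.0525, 0.5675); det(I−A) = 0.4210.
m_E = (0.1125 + 0.0525 + 0.5675) / 0.4210 = 0.7325 / 0.4210 ≈ 1.740.

m_E = 1.740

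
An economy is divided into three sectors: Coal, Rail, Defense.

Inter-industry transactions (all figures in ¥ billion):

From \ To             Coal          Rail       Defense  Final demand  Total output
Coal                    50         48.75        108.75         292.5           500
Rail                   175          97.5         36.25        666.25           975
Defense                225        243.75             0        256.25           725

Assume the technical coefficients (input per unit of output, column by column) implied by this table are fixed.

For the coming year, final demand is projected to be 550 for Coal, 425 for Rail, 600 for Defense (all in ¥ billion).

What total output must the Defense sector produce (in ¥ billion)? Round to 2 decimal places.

x_D = 1205.75

Technical coefficients a_ij = z_ij / X_j:
  a_CC = 50/500 = 0.10, a_RC = 175/500 = 0.35, a_DC = 225/500 = 0.45
  a_CR = 48.75/975 = 0.05, a_RR = 97.5/975 = 0.10, a_DR = 243.75/975 = 0.25
  a_CD = 108.75/725 = 0.15, a_RD = 36.25/725 = 0.05, a_DD = 0/725 = 0.00
I − A =
  [   0.90    -0.05    -0.15]
  [  -0.35     0.90    -0.05]
  [  -0.45    -0.25     1.00]
Cofactors of I−A, C_ij = (−1)^(i+j)·(minor ij) (rows/columns in the sector order above):
  C_11 = (0.90)(1.00) − (-0.05)(-0.25) = 0.8875
  C_12 = −[(-0.35)(1.00) − (-0.05)(-0.45)] = 0.3725
  C_13 = (-0.35)(-0.25) − (0.90)(-0.45) = 0.4925
  C_21 = −[(-0.05)(1.00) − (-0.15)(-0.25)] = 0.0875
  C_22 = (0.90)(1.00) − (-0.15)(-0.45) = 0.8325
  C_23 = −[(0.90)(-0.25) − (-0.05)(-0.45)] = 0.2475
  C_31 = (-0.05)(-0.05) − (-0.15)(0.90) = 0.1375
  C_32 = −[(0.90)(-0.05) − (-0.15)(-0.35)] = 0.0975
  C_33 = (0.90)(0.90) − (-0.05)(-0.35) = 0.7925
det(I−A) = Σ_j (I−A)_1j·C_1j = (0.90)(0.8875) + (-0.05)(0.3725) + (-0.15)(0.4925) = 0.70625
adj(I−A) = Cᵀ =
  [ 0.8875   0.0875   0.1375]
  [ 0.3725   0.8325   0.0975]
  [ 0.4925   0.2475   0.7925]
(I − A)⁻¹ = adj(I−A) / det(I−A) ≈
  [   1.2566     0.1239     0.1947]
  [   0.5274     1.1788     0.1381]
  [   0.6973     0.3504     1.1221]
x = (I − A)⁻¹ d = adj(I−A)·d / det(I−A), with det(I−A) = 0.70625:
  x_C = (0.8875·550 + 0.0875·425 + 0.1375·600) / 0.70625 = 607.8125 / 0.70625 ≈ 860.62
  x_R = (0.3725·550 + 0.8325·425 + 0.0975·600) / 0.70625 = 617.1875 / 0.70625 ≈ 873.89
  x_D = (0.4925·550 + 0.2475·425 + 0.7925·600) / 0.70625 = 851.5625 / 0.70625 ≈ 1205.75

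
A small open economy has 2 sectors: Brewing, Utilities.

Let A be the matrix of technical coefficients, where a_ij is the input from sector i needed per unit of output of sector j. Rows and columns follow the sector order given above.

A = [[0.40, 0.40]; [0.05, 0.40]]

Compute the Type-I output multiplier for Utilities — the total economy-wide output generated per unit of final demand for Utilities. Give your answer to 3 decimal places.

m_U = 2.941

I − A =
  [   0.60    -0.40]
  [  -0.05     0.60]
det(I−A) = (0.60)(0.60) − (-0.40)(-0.05) = 0.3400
adj(I−A) = [[0.60, 0.40], [0.05, 0.60]]
(I − A)⁻¹ = adj(I−A) / det(I−A) ≈
  [   1.7647     1.1765]
  [   0.1471     1.7647]
The output multiplier for sector j is the column-j sum of the Leontief inverse (I − A)⁻¹ = adj(I−A) / det(I−A).
Column U of adj(I−A): (0.40, 0.60); det(I−A) = 0.3400.
m_U = (0.40 + 0.60) / 0.3400 = 1.00 / 0.3400 ≈ 2.941.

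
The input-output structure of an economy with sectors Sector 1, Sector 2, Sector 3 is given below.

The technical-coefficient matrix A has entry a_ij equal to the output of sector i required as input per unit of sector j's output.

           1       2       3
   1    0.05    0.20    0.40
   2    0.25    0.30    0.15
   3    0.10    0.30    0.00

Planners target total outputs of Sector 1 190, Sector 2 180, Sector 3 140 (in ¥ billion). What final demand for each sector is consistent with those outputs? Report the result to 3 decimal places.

I − A =
  [   0.95    -0.20    -0.40]
  [  -0.25     0.70    -0.15]
  [  -0.10    -0.30     1.00]
d = (I − A) x:
  d_1 = (+0.95)·190 + (-0.20)·180 + (-0.40)·140 = 88.500
  d_2 = (-0.25)·190 + (+0.70)·180 + (-0.15)·140 = 57.500
  d_3 = (-0.10)·190 + (-0.30)·180 + (+1.00)·140 = 67.000

d_1 = 88.500, d_2 = 57.500, d_3 = 67.000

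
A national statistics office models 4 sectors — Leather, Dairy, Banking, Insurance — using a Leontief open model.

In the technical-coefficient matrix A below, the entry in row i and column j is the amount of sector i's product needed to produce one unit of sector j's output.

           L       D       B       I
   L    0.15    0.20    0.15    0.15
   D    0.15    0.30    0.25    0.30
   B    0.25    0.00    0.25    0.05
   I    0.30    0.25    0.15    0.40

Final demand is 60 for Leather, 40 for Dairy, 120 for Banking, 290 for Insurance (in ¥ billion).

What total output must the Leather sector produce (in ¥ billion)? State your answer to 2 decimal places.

I − A =
  [   0.85    -0.20    -0.15    -0.15]
  [  -0.15     0.70    -0.25    -0.30]
  [  -0.25     0.00     0.75    -0.05]
  [  -0.30    -0.25    -0.15     0.60]
Compute the cofactors C_ij = (−1)^(i+j)·(3×3 minor ij) of I−A; the adjugate is their transpose:
adj(I−A) = Cᵀ =
  [ 0.250375   0.118500   0.115875   0.131500]
  [ 0.186375   0.312000   0.184875   0.218000]
  [ 0.098625   0.053000   0.220125   0.069500]
  [ 0.227500   0.202500   0.190000   0.385000]
det(I−A) = Σ_j (I−A)_1j·C_1j = (0.85)(0.250375) + (-0.20)(0.186375) + (-0.15)(0.098625) + (-0.15)(0.227500) = 0.126625
(I − A)⁻¹ = adj(I−A) / det(I−A) ≈
  [   1.9773     0.9358     0.9151     1.0385]
  [   1.4719     2.4640     1.4600     1.7216]
  [   0.7789     0.4186     1.7384     0.5489]
  [   1.7966     1.5992     1.5005     3.0405]
x = (I − A)⁻¹ d = adj(I−A)·d / det(I−A), with det(I−A) = 0.126625:
  x_L = (0.250375·60 + 0.118500·40 + 0.115875·120 + 0.131500·290) / 0.126625 = 71.8025 / 0.126625 ≈ 567.05
  x_D = (0.186375·60 + 0.312000·40 + 0.184875·120 + 0.218000·290) / 0.126625 = 109.0675 / 0.126625 ≈ 861.34
  x_B = (0.098625·60 + 0.053000·40 + 0.220125·120 + 0.069500·290) / 0.126625 = 54.6075 / 0.126625 ≈ 431.25
  x_I = (0.227500·60 + 0.202500·40 + 0.190000·120 + 0.385000·290) / 0.126625 = 156.20 / 0.126625 ≈ 1233.56

x_L = 567.05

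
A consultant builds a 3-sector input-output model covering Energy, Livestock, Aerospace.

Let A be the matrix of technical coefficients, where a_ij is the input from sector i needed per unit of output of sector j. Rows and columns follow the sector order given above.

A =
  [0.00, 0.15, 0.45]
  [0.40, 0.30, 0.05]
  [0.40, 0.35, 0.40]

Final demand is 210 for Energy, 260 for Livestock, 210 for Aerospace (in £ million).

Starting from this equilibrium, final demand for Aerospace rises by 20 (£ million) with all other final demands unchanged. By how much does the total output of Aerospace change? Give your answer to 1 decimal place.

Δx_3 = 73.4

I − A =
  [   1.00    -0.15    -0.45]
  [  -0.40     0.70    -0.05]
  [  -0.40    -0.35     0.60]
Cofactors of I−A, C_ij = (−1)^(i+j)·(minor ij) (rows/columns in the sector order above):
  C_11 = (0.70)(0.60) − (-0.05)(-0.35) = 0.4025
  C_12 = −[(-0.40)(0.60) − (-0.05)(-0.40)] = 0.2600
  C_13 = (-0.40)(-0.35) − (0.70)(-0.40) = 0.4200
  C_21 = −[(-0.15)(0.60) − (-0.45)(-0.35)] = 0.2475
  C_22 = (1.00)(0.60) − (-0.45)(-0.40) = 0.4200
  C_23 = −[(1.00)(-0.35) − (-0.15)(-0.40)] = 0.4100
  C_31 = (-0.15)(-0.05) − (-0.45)(0.70) = 0.3225
  C_32 = −[(1.00)(-0.05) − (-0.45)(-0.40)] = 0.2300
  C_33 = (1.00)(0.70) − (-0.15)(-0.40) = 0.6400
det(I−A) = Σ_j (I−A)_1j·C_1j = (1.00)(0.4025) + (-0.15)(0.2600) + (-0.45)(0.4200) = 0.1745
adj(I−A) = Cᵀ =
  [ 0.4025   0.2475   0.3225]
  [ 0.2600   0.4200   0.2300]
  [ 0.4200   0.4100   0.6400]
(I − A)⁻¹ = adj(I−A) / det(I−A) ≈
  [   2.3066     1.4183     1.8481]
  [   1.4900     2.4069     1.3181]
  [   2.4069     2.3496     3.6676]
Δx = (I − A)⁻¹ Δd with Δd having +20 in the Aerospace component and 0 elsewhere.
So Δx_3 = L_33 · (+20), where L_33 = adj(I−A)_33 / det(I−A) = 0.6400 / 0.1745.
Δx_3 = 0.6400 × (+20) / 0.1745 = 12.80 / 0.1745 ≈ 73.4.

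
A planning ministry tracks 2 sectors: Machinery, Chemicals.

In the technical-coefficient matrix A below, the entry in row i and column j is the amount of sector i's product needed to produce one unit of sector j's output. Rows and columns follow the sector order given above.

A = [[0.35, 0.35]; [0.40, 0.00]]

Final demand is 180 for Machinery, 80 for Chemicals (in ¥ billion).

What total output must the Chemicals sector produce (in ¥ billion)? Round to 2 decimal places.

I − A =
  [   0.65    -0.35]
  [  -0.40     1.00]
det(I−A) = (0.65)(1.00) − (-0.35)(-0.40) = 0.5100
adj(I−A) = [[1.00, 0.35], [0.40, 0.65]]
(I − A)⁻¹ = adj(I−A) / det(I−A) ≈
  [   1.9608     0.6863]
  [   0.7843     1.2745]
x = (I − A)⁻¹ d = adj(I−A)·d / det(I−A), with det(I−A) = 0.5100:
  x_M = (1.00·180 + 0.35·80) / 0.5100 = 208.00 / 0.5100 ≈ 407.84
  x_C = (0.40·180 + 0.65·80) / 0.5100 = 124.00 / 0.5100 ≈ 243.14

x_C = 243.14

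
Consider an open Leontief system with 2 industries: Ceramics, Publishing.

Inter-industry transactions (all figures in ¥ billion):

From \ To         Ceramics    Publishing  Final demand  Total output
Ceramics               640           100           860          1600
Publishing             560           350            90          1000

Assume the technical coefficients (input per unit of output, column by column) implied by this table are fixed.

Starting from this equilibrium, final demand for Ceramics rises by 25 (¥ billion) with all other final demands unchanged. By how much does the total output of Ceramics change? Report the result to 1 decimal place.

Δx_C = 45.8

Technical coefficients a_ij = z_ij / X_j:
  a_CC = 640/1600 = 0.40, a_PC = 560/1600 = 0.35
  a_CP = 100/1000 = 0.10, a_PP = 350/1000 = 0.35
I − A =
  [   0.60    -0.10]
  [  -0.35     0.65]
det(I−A) = (0.60)(0.65) − (-0.10)(-0.35) = 0.3550
adj(I−A) = [[0.65, 0.10], [0.35, 0.60]]
(I − A)⁻¹ = adj(I−A) / det(I−A) ≈
  [   1.8310     0.2817]
  [   0.9859     1.6901]
Δx = (I − A)⁻¹ Δd with Δd having +25 in the Ceramics component and 0 elsewhere.
So Δx_C = L_CC · (+25), where L_CC = adj(I−A)_CC / det(I−A) = 0.65 / 0.3550.
Δx_C = 0.65 × (+25) / 0.3550 = 16.25 / 0.3550 ≈ 45.8.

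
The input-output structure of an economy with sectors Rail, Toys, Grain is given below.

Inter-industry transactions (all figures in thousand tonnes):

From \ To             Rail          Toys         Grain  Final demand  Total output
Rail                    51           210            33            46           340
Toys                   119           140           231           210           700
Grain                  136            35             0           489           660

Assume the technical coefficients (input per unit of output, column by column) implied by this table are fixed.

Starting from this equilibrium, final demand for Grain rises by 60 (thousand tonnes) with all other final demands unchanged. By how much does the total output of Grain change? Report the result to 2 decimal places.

Δx_3 = 68.83

Technical coefficients a_ij = z_ij / X_j:
  a_11 = 51/340 = 0.15, a_21 = 119/340 = 0.35, a_31 = 136/340 = 0.40
  a_12 = 210/700 = 0.30, a_22 = 140/700 = 0.20, a_32 = 35/700 = 0.05
  a_13 = 33/660 = 0.05, a_23 = 231/660 = 0.35, a_33 = 0/660 = 0.00
I − A =
  [   0.85    -0.30    -0.05]
  [  -0.35     0.80    -0.35]
  [  -0.40    -0.05     1.00]
Cofactors of I−A, C_ij = (−1)^(i+j)·(minor ij) (rows/columns in the sector order above):
  C_11 = (0.80)(1.00) − (-0.35)(-0.05) = 0.7825
  C_12 = −[(-0.35)(1.00) − (-0.35)(-0.40)] = 0.4900
  C_13 = (-0.35)(-0.05) − (0.80)(-0.40) = 0.3375
  C_21 = −[(-0.30)(1.00) − (-0.05)(-0.05)] = 0.3025
  C_22 = (0.85)(1.00) − (-0.05)(-0.40) = 0.8300
  C_23 = −[(0.85)(-0.05) − (-0.30)(-0.40)] = 0.1625
  C_31 = (-0.30)(-0.35) − (-0.05)(0.80) = 0.1450
  C_32 = −[(0.85)(-0.35) − (-0.05)(-0.35)] = 0.3150
  C_33 = (0.85)(0.80) − (-0.30)(-0.35) = 0.5750
det(I−A) = Σ_j (I−A)_1j·C_1j = (0.85)(0.7825) + (-0.30)(0.4900) + (-0.05)(0.3375) = 0.50125
adj(I−A) = Cᵀ =
  [ 0.7825   0.3025   0.1450]
  [ 0.4900   0.8300   0.3150]
  [ 0.3375   0.1625   0.5750]
(I − A)⁻¹ = adj(I−A) / det(I−A) ≈
  [   1.5611     0.6035     0.2893]
  [   0.9776     1.6559     0.6284]
  [   0.6733     0.3242     1.1471]
Δx = (I − A)⁻¹ Δd with Δd having +60 in the Grain component and 0 elsewhere.
So Δx_3 = L_33 · (+60), where L_33 = adj(I−A)_33 / det(I−A) = 0.5750 / 0.50125.
Δx_3 = 0.5750 × (+60) / 0.50125 = 34.50 / 0.50125 ≈ 68.83.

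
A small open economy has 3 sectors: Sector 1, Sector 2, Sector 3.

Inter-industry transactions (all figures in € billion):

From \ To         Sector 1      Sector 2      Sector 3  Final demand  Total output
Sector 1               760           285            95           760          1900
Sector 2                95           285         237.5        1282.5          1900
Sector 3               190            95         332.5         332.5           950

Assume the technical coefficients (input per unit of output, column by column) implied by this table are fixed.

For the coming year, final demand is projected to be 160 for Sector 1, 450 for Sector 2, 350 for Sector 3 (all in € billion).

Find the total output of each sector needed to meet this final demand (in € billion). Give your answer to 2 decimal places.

x_1 = 572.03, x_2 = 764.61, x_3 = 685.28

Technical coefficients a_ij = z_ij / X_j:
  a_11 = 760/1900 = 0.40, a_21 = 95/1900 = 0.05, a_31 = 190/1900 = 0.10
  a_12 = 285/1900 = 0.15, a_22 = 285/1900 = 0.15, a_32 = 95/1900 = 0.05
  a_13 = 95/950 = 0.10, a_23 = 237.5/950 = 0.25, a_33 = 332.5/950 = 0.35
I − A =
  [   0.60    -0.15    -0.10]
  [  -0.05     0.85    -0.25]
  [  -0.10    -0.05     0.65]
Cofactors of I−A, C_ij = (−1)^(i+j)·(minor ij) (rows/columns in the sector order above):
  C_11 = (0.85)(0.65) − (-0.25)(-0.05) = 0.5400
  C_12 = −[(-0.05)(0.65) − (-0.25)(-0.10)] = 0.0575
  C_13 = (-0.05)(-0.05) − (0.85)(-0.10) = 0.0875
  C_21 = −[(-0.15)(0.65) − (-0.10)(-0.05)] = 0.1025
  C_22 = (0.60)(0.65) − (-0.10)(-0.10) = 0.3800
  C_23 = −[(0.60)(-0.05) − (-0.15)(-0.10)] = 0.0450
  C_31 = (-0.15)(-0.25) − (-0.10)(0.85) = 0.1225
  C_32 = −[(0.60)(-0.25) − (-0.10)(-0.05)] = 0.1550
  C_33 = (0.60)(0.85) − (-0.15)(-0.05) = 0.5025
det(I−A) = Σ_j (I−A)_1j·C_1j = (0.60)(0.5400) + (-0.15)(0.0575) + (-0.10)(0.0875) = 0.306625
adj(I−A) = Cᵀ =
  [ 0.5400   0.1025   0.1225]
  [ 0.0575   0.3800   0.1550]
  [ 0.0875   0.0450   0.5025]
(I − A)⁻¹ = adj(I−A) / det(I−A) ≈
  [   1.7611     0.3343     0.3995]
  [   0.1875     1.2393     0.5055]
  [   0.2854     0.1468     1.6388]
x = (I − A)⁻¹ d = adj(I−A)·d / det(I−A), with det(I−A) = 0.306625:
  x_1 = (0.5400·160 + 0.1025·450 + 0.1225·350) / 0.306625 = 175.40 / 0.306625 ≈ 572.03
  x_2 = (0.0575·160 + 0.3800·450 + 0.1550·350) / 0.306625 = 234.45 / 0.306625 ≈ 764.61
  x_3 = (0.0875·160 + 0.0450·450 + 0.5025·350) / 0.306625 = 210.125 / 0.306625 ≈ 685.28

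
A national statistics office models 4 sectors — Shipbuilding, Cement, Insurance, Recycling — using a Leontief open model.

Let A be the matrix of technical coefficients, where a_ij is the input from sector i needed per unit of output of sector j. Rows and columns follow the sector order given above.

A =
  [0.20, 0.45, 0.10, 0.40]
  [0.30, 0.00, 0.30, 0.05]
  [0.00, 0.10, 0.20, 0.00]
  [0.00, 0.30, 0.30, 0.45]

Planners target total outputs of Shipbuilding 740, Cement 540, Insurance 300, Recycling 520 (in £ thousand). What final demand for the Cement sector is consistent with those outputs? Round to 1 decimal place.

d_2 = 202.0

I − A =
  [   0.80    -0.45    -0.10    -0.40]
  [  -0.30     1.00    -0.30    -0.05]
  [   0.00    -0.10     0.80     0.00]
  [   0.00    -0.30    -0.30     0.55]
d = (I − A) x:
  d_1 = (+0.80)·740 + (-0.45)·540 + (-0.10)·300 + (-0.40)·520 = 111.0
  d_2 = (-0.30)·740 + (+1.00)·540 + (-0.30)·300 + (-0.05)·520 = 202.0
  d_3 = (+0.00)·740 + (-0.10)·540 + (+0.80)·300 + (+0.00)·520 = 186.0
  d_4 = (+0.00)·740 + (-0.30)·540 + (-0.30)·300 + (+0.55)·520 = 34.0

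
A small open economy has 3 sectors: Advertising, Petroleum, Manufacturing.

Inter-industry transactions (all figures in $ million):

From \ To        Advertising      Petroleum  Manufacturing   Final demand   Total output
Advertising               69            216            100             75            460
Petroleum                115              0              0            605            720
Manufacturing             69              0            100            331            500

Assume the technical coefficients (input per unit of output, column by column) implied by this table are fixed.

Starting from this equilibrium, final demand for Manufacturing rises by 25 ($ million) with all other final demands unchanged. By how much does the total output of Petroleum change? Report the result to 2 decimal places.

Technical coefficients a_ij = z_ij / X_j:
  a_11 = 69/460 = 0.15, a_21 = 115/460 = 0.25, a_31 = 69/460 = 0.15
  a_12 = 216/720 = 0.30, a_22 = 0/720 = 0.00, a_32 = 0/720 = 0.00
  a_13 = 100/500 = 0.20, a_23 = 0/500 = 0.00, a_33 = 100/500 = 0.20
I − A =
  [   0.85    -0.30    -0.20]
  [  -0.25     1.00     0.00]
  [  -0.15     0.00     0.80]
Cofactors of I−A, C_ij = (−1)^(i+j)·(minor ij) (rows/columns in the sector order above):
  C_11 = (1.00)(0.80) − (0.00)(0.00) = 0.8000
  C_12 = −[(-0.25)(0.80) − (0.00)(-0.15)] = 0.2000
  C_13 = (-0.25)(0.00) − (1.00)(-0.15) = 0.1500
  C_21 = −[(-0.30)(0.80) − (-0.20)(0.00)] = 0.2400
  C_22 = (0.85)(0.80) − (-0.20)(-0.15) = 0.6500
  C_23 = −[(0.85)(0.00) − (-0.30)(-0.15)] = 0.0450
  C_31 = (-0.30)(0.00) − (-0.20)(1.00) = 0.2000
  C_32 = −[(0.85)(0.00) − (-0.20)(-0.25)] = 0.0500
  C_33 = (0.85)(1.00) − (-0.30)(-0.25) = 0.7750
det(I−A) = Σ_j (I−A)_1j·C_1j = (0.85)(0.8000) + (-0.30)(0.2000) + (-0.20)(0.1500) = 0.5900
adj(I−A) = Cᵀ =
  [ 0.8000   0.2400   0.2000]
  [ 0.2000   0.6500   0.0500]
  [ 0.1500   0.0450   0.7750]
(I − A)⁻¹ = adj(I−A) / det(I−A) ≈
  [   1.3559     0.4068     0.3390]
  [   0.3390     1.1017     0.0847]
  [   0.2542     0.0763     1.3136]
Δx = (I − A)⁻¹ Δd with Δd having +25 in the Manufacturing component and 0 elsewhere.
So Δx_2 = L_23 · (+25), where L_23 = adj(I−A)_23 / det(I−A) = 0.0500 / 0.5900.
Δx_2 = 0.0500 × (+25) / 0.5900 = 1.25 / 0.5900 ≈ 2.12.

Δx_2 = 2.12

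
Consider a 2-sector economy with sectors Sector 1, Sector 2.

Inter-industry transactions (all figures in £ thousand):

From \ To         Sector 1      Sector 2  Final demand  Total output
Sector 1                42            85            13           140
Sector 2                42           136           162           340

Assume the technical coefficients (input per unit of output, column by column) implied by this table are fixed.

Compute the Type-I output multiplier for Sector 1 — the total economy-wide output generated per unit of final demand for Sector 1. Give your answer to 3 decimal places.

m_1 = 2.609

Technical coefficients a_ij = z_ij / X_j:
  a_11 = 42/140 = 0.30, a_21 = 42/140 = 0.30
  a_12 = 85/340 = 0.25, a_22 = 136/340 = 0.40
I − A =
  [   0.70    -0.25]
  [  -0.30     0.60]
det(I−A) = (0.70)(0.60) − (-0.25)(-0.30) = 0.3450
adj(I−A) = [[0.60, 0.25], [0.30, 0.70]]
(I − A)⁻¹ = adj(I−A) / det(I−A) ≈
  [   1.7391     0.7246]
  [   0.8696     2.0290]
The output multiplier for sector j is the column-j sum of the Leontief inverse (I − A)⁻¹ = adj(I−A) / det(I−A).
Column 1 of adj(I−A): (0.60, 0.30); det(I−A) = 0.3450.
m_1 = (0.60 + 0.30) / 0.3450 = 0.90 / 0.3450 ≈ 2.609.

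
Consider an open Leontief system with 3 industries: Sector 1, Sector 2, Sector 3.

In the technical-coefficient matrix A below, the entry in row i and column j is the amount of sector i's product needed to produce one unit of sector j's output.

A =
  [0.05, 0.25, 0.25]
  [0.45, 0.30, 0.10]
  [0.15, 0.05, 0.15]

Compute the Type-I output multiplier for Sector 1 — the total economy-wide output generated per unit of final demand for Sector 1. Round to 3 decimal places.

m_1 = 2.598

I − A =
  [   0.95    -0.25    -0.25]
  [  -0.45     0.70    -0.10]
  [  -0.15    -0.05     0.85]
Cofactors of I−A, C_ij = (−1)^(i+j)·(minor ij) (rows/columns in the sector order above):
  C_11 = (0.70)(0.85) − (-0.10)(-0.05) = 0.5900
  C_12 = −[(-0.45)(0.85) − (-0.10)(-0.15)] = 0.3975
  C_13 = (-0.45)(-0.05) − (0.70)(-0.15) = 0.1275
  C_21 = −[(-0.25)(0.85) − (-0.25)(-0.05)] = 0.2250
  C_22 = (0.95)(0.85) − (-0.25)(-0.15) = 0.7700
  C_23 = −[(0.95)(-0.05) − (-0.25)(-0.15)] = 0.0850
  C_31 = (-0.25)(-0.10) − (-0.25)(0.70) = 0.2000
  C_32 = −[(0.95)(-0.10) − (-0.25)(-0.45)] = 0.2075
  C_33 = (0.95)(0.70) − (-0.25)(-0.45) = 0.5525
det(I−A) = Σ_j (I−A)_1j·C_1j = (0.95)(0.5900) + (-0.25)(0.3975) + (-0.25)(0.1275) = 0.42925
adj(I−A) = Cᵀ =
  [ 0.5900   0.2250   0.2000]
  [ 0.3975   0.7700   0.2075]
  [ 0.1275   0.0850   0.5525]
(I − A)⁻¹ = adj(I−A) / det(I−A) ≈
  [   1.3745     0.5242     0.4659]
  [   0.9260     1.7938     0.4834]
  [   0.2970     0.1980     1.2871]
The output multiplier for sector j is the column-j sum of the Leontief inverse (I − A)⁻¹ = adj(I−A) / det(I−A).
Column 1 of adj(I−A): (0.5900, 0.3975, 0.1275); det(I−A) = 0.42925.
m_1 = (0.5900 + 0.3975 + 0.1275) / 0.42925 = 1.115 / 0.42925 ≈ 2.598.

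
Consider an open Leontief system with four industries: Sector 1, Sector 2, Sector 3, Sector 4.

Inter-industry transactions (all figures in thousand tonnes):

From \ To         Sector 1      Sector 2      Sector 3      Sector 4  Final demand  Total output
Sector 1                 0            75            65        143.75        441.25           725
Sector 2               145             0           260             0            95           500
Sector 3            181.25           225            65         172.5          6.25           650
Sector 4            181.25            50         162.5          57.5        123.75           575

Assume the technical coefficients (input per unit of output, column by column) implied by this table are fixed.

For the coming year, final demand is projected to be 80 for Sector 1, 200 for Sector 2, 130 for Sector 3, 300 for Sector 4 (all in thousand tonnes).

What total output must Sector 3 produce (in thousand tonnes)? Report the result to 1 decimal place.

Technical coefficients a_ij = z_ij / X_j:
  a_11 = 0/725 = 0.00, a_21 = 145/725 = 0.20, a_31 = 181.25/725 = 0.25, a_41 = 181.25/725 = 0.25
  a_12 = 75/500 = 0.15, a_22 = 0/500 = 0.00, a_32 = 225/500 = 0.45, a_42 = 50/500 = 0.10
  a_13 = 65/650 = 0.10, a_23 = 260/650 = 0.40, a_33 = 65/650 = 0.10, a_43 = 162.5/650 = 0.25
  a_14 = 143.75/575 = 0.25, a_24 = 0/575 = 0.00, a_34 = 172.5/575 = 0.30, a_44 = 57.5/575 = 0.10
I − A =
  [   1.00    -0.15    -0.10    -0.25]
  [  -0.20     1.00    -0.40     0.00]
  [  -0.25    -0.45     0.90    -0.30]
  [  -0.25    -0.10    -0.25     0.90]
Compute the cofactors C_ij = (−1)^(i+j)·(3×3 minor ij) of I−A; the adjugate is their transpose:
adj(I−A) = Cᵀ =
  [ 0.561000   0.204375   0.216500   0.228000]
  [ 0.267000   0.633125   0.365500   0.196000]
  [ 0.387000   0.458125   0.805500   0.376000]
  [ 0.293000   0.254375   0.324500   0.644000]
det(I−A) = Σ_j (I−A)_1j·C_1j = (1.00)(0.561000) + (-0.15)(0.267000) + (-0.10)(0.387000) + (-0.25)(0.293000) = 0.4090
(I − A)⁻¹ = adj(I−A) / det(I−A) ≈
  [   1.3716     0.4997     0.5293     0.5575]
  [   0.6528     1.5480     0.8936     0.4792]
  [   0.9462     1.1201     1.9694     0.9193]
  [   0.7164     0.6219     0.7934     1.5746]
x = (I − A)⁻¹ d = adj(I−A)·d / det(I−A), with det(I−A) = 0.4090:
  x_1 = (0.561000·80 + 0.204375·200 + 0.216500·130 + 0.228000·300) / 0.4090 = 182.30 / 0.4090 ≈ 445.7
  x_2 = (0.267000·80 + 0.633125·200 + 0.365500·130 + 0.196000·300) / 0.4090 = 254.30 / 0.4090 ≈ 621.8
  x_3 = (0.387000·80 + 0.458125·200 + 0.805500·130 + 0.376000·300) / 0.4090 = 340.10 / 0.4090 ≈ 831.5
  x_4 = (0.293000·80 + 0.254375·200 + 0.324500·130 + 0.644000·300) / 0.4090 = 309.70 / 0.4090 ≈ 757.2

x_3 = 831.5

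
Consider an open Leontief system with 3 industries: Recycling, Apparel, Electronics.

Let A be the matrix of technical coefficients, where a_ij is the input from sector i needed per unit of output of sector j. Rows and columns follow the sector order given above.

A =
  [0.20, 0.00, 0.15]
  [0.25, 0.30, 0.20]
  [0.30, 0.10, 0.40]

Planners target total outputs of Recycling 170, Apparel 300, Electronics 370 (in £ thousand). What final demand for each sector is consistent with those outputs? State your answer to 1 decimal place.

d_R = 80.5, d_A = 93.5, d_E = 141.0

I − A =
  [   0.80     0.00    -0.15]
  [  -0.25     0.70    -0.20]
  [  -0.30    -0.10     0.60]
d = (I − A) x:
  d_R = (+0.80)·170 + (+0.00)·300 + (-0.15)·370 = 80.5
  d_A = (-0.25)·170 + (+0.70)·300 + (-0.20)·370 = 93.5
  d_E = (-0.30)·170 + (-0.10)·300 + (+0.60)·370 = 141.0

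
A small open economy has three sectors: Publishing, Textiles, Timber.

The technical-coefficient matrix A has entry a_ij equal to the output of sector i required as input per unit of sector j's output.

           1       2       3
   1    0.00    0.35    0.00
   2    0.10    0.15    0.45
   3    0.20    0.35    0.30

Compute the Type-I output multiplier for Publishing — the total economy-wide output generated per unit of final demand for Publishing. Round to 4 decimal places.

m_1 = 2.1035

I − A =
  [   1.00    -0.35     0.00]
  [  -0.10     0.85    -0.45]
  [  -0.20    -0.35     0.70]
Cofactors of I−A, C_ij = (−1)^(i+j)·(minor ij) (rows/columns in the sector order above):
  C_11 = (0.85)(0.70) − (-0.45)(-0.35) = 0.4375
  C_12 = −[(-0.10)(0.70) − (-0.45)(-0.20)] = 0.1600
  C_13 = (-0.10)(-0.35) − (0.85)(-0.20) = 0.2050
  C_21 = −[(-0.35)(0.70) − (0.00)(-0.35)] = 0.2450
  C_22 = (1.00)(0.70) − (0.00)(-0.20) = 0.7000
  C_23 = −[(1.00)(-0.35) − (-0.35)(-0.20)] = 0.4200
  C_31 = (-0.35)(-0.45) − (0.00)(0.85) = 0.1575
  C_32 = −[(1.00)(-0.45) − (0.00)(-0.10)] = 0.4500
  C_33 = (1.00)(0.85) − (-0.35)(-0.10) = 0.8150
det(I−A) = Σ_j (I−A)_1j·C_1j = (1.00)(0.4375) + (-0.35)(0.1600) + (0.00)(0.2050) = 0.3815
adj(I−A) = Cᵀ =
  [ 0.4375   0.2450   0.1575]
  [ 0.1600   0.7000   0.4500]
  [ 0.2050   0.4200   0.8150]
(I − A)⁻¹ = adj(I−A) / det(I−A) ≈
  [   1.14679     0.64220     0.41284]
  [   0.41940     1.83486     1.17955]
  [   0.53735     1.10092     2.13630]
The output multiplier for sector j is the column-j sum of the Leontief inverse (I − A)⁻¹ = adj(I−A) / det(I−A).
Column 1 of adj(I−A): (0.4375, 0.1600, 0.2050); det(I−A) = 0.3815.
m_1 = (0.4375 + 0.1600 + 0.2050) / 0.3815 = 0.8025 / 0.3815 ≈ 2.1035.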